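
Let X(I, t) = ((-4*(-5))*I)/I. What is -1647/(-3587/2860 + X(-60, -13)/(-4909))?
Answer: 379072980/289603 ≈ 1308.9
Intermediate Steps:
X(I, t) = 20 (X(I, t) = (20*I)/I = 20)
-1647/(-3587/2860 + X(-60, -13)/(-4909)) = -1647/(-3587/2860 + 20/(-4909)) = -1647/(-3587*1/2860 + 20*(-1/4909)) = -1647/(-3587/2860 - 20/4909) = -1647/(-17665783/14039740) = -1647*(-14039740/17665783) = 379072980/289603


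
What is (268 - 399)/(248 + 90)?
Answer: -131/338 ≈ -0.38757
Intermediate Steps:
(268 - 399)/(248 + 90) = -131/338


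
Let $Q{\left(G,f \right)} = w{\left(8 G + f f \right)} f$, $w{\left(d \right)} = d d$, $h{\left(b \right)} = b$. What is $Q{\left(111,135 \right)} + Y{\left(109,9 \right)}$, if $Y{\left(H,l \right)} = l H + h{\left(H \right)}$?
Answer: $49316414905$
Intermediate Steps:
$Y{\left(H,l \right)} = H + H l$ ($Y{\left(H,l \right)} = l H + H = H l + H = H + H l$)
$w{\left(d \right)} = d^{2}$
$Q{\left(G,f \right)} = f \left(f^{2} + 8 G\right)^{2}$ ($Q{\left(G,f \right)} = \left(8 G + f f\right)^{2} f = \left(8 G + f^{2}\right)^{2} f = \left(f^{2} + 8 G\right)^{2} f = f \left(f^{2} + 8 G\right)^{2}$)
$Q{\left(111,135 \right)} + Y{\left(109,9 \right)} = 135 \left(135^{2} + 8 \cdot 111\right)^{2} + 109 \left(1 + 9\right) = 135 \left(18225 + 888\right)^{2} + 109 \cdot 10 = 135 \cdot 19113^{2} + 1090 = 135 \cdot 365306769 + 1090 = 49316413815 + 1090 = 49316414905$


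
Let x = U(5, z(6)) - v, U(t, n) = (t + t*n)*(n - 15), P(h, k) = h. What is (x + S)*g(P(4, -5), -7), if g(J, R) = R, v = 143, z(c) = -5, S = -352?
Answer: 665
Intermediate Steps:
U(t, n) = (-15 + n)*(t + n*t) (U(t, n) = (t + n*t)*(-15 + n) = (-15 + n)*(t + n*t))
x = 257 (x = 5*(-15 + (-5)**2 - 14*(-5)) - 1*143 = 5*(-15 + 25 + 70) - 143 = 5*80 - 143 = 400 - 143 = 257)
(x + S)*g(P(4, -5), -7) = (257 - 352)*(-7) = -95*(-7) = 665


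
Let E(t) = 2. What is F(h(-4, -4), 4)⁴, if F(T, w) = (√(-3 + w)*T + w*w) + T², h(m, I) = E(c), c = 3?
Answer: 234256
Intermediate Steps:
h(m, I) = 2
F(T, w) = T² + w² + T*√(-3 + w) (F(T, w) = (T*√(-3 + w) + w²) + T² = (w² + T*√(-3 + w)) + T² = T² + w² + T*√(-3 + w))
F(h(-4, -4), 4)⁴ = (2² + 4² + 2*√(-3 + 4))⁴ = (4 + 16 + 2*√1)⁴ = (4 + 16 + 2*1)⁴ = (4 + 16 + 2)⁴ = 22⁴ = 234256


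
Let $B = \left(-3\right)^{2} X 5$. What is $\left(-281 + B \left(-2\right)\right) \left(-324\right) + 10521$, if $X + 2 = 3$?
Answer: $130725$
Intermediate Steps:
$X = 1$ ($X = -2 + 3 = 1$)
$B = 45$ ($B = \left(-3\right)^{2} \cdot 1 \cdot 5 = 9 \cdot 1 \cdot 5 = 9 \cdot 5 = 45$)
$\left(-281 + B \left(-2\right)\right) \left(-324\right) + 10521 = \left(-281 + 45 \left(-2\right)\right) \left(-324\right) + 10521 = \left(-281 - 90\right) \left(-324\right) + 10521 = \left(-371\right) \left(-324\right) + 10521 = 120204 + 10521 = 130725$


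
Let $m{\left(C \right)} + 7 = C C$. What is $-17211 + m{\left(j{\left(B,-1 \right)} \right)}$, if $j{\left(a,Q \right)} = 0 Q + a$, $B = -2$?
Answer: $-17214$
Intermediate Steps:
$j{\left(a,Q \right)} = a$ ($j{\left(a,Q \right)} = 0 + a = a$)
$m{\left(C \right)} = -7 + C^{2}$ ($m{\left(C \right)} = -7 + C C = -7 + C^{2}$)
$-17211 + m{\left(j{\left(B,-1 \right)} \right)} = -17211 - \left(7 - \left(-2\right)^{2}\right) = -17211 + \left(-7 + 4\right) = -17211 - 3 = -17214$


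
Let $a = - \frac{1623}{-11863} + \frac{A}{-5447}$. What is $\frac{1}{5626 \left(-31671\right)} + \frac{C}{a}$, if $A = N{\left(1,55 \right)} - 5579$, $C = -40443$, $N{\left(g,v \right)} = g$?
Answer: $- \frac{465646961295000248953}{13365769185960570} \approx -34839.0$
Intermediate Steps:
$A = -5578$ ($A = 1 - 5579 = -5578$)
$a = \frac{75012295}{64617761}$ ($a = - \frac{1623}{-11863} - \frac{5578}{-5447} = \left(-1623\right) \left(- \frac{1}{11863}\right) - - \frac{5578}{5447} = \frac{1623}{11863} + \frac{5578}{5447} = \frac{75012295}{64617761} \approx 1.1609$)
$\frac{1}{5626 \left(-31671\right)} + \frac{C}{a} = \frac{1}{5626 \left(-31671\right)} - \frac{40443}{\frac{75012295}{64617761}} = \frac{1}{5626} \left(- \frac{1}{31671}\right) - \frac{2613336108123}{75012295} = - \frac{1}{178181046} - \frac{2613336108123}{75012295} = - \frac{465646961295000248953}{13365769185960570}$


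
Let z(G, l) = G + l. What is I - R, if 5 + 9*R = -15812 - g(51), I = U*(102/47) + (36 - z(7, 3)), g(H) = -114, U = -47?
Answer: 15019/9 ≈ 1668.8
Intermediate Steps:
I = -76 (I = -4794/47 + (36 - (7 + 3)) = -4794/47 + (36 - 1*10) = -47*102/47 + (36 - 10) = -102 + 26 = -76)
R = -15703/9 (R = -5/9 + (-15812 - 1*(-114))/9 = -5/9 + (-15812 + 114)/9 = -5/9 + (⅑)*(-15698) = -5/9 - 15698/9 = -15703/9 ≈ -1744.8)
I - R = -76 - 1*(-15703/9) = -76 + 15703/9 = 15019/9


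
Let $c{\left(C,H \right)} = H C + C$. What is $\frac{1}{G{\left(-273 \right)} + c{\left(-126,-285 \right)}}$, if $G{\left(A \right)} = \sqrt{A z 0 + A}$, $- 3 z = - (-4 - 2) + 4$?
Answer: $- \frac{i}{\sqrt{273} - 35784 i} \approx 2.7945 \cdot 10^{-5} - 1.2903 \cdot 10^{-8} i$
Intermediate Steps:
$z = - \frac{10}{3}$ ($z = - \frac{- (-4 - 2) + 4}{3} = - \frac{\left(-1\right) \left(-6\right) + 4}{3} = - \frac{6 + 4}{3} = \left(- \frac{1}{3}\right) 10 = - \frac{10}{3} \approx -3.3333$)
$c{\left(C,H \right)} = C + C H$ ($c{\left(C,H \right)} = C H + C = C + C H$)
$G{\left(A \right)} = \sqrt{A}$ ($G{\left(A \right)} = \sqrt{A \left(- \frac{10}{3}\right) 0 + A} = \sqrt{- \frac{10 A}{3} \cdot 0 + A} = \sqrt{0 + A} = \sqrt{A}$)
$\frac{1}{G{\left(-273 \right)} + c{\left(-126,-285 \right)}} = \frac{1}{\sqrt{-273} - 126 \left(1 - 285\right)} = \frac{1}{i \sqrt{273} - -35784} = \frac{1}{i \sqrt{273} + 35784} = \frac{1}{35784 + i \sqrt{273}}$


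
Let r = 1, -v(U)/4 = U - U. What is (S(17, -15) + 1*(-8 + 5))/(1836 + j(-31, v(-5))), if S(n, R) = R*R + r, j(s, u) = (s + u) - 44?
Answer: 223/1761 ≈ 0.12663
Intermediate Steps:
v(U) = 0 (v(U) = -4*(U - U) = -4*0 = 0)
j(s, u) = -44 + s + u
S(n, R) = 1 + R² (S(n, R) = R*R + 1 = R² + 1 = 1 + R²)
(S(17, -15) + 1*(-8 + 5))/(1836 + j(-31, v(-5))) = ((1 + (-15)²) + 1*(-8 + 5))/(1836 + (-44 - 31 + 0)) = ((1 + 225) + 1*(-3))/(1836 - 75) = (226 - 3)/1761 = 223*(1/1761) = 223/1761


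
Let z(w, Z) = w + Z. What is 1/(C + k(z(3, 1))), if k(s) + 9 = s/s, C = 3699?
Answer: 1/3691 ≈ 0.00027093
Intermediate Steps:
z(w, Z) = Z + w
k(s) = -8 (k(s) = -9 + s/s = -9 + 1 = -8)
1/(C + k(z(3, 1))) = 1/(3699 - 8) = 1/3691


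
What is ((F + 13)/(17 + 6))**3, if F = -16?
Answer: -27/12167 ≈ -0.0022191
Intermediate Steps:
((F + 13)/(17 + 6))**3 = ((-16 + 13)/(17 + 6))**3 = (-3/23)**3 = -27/12167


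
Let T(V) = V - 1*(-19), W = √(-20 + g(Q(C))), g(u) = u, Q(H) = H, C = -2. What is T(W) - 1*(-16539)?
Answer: 16558 + I*√22 ≈ 16558.0 + 4.6904*I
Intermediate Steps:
W = I*√22 (W = √(-20 - 2) = √(-22) = I*√22 ≈ 4.6904*I)
T(V) = 19 + V (T(V) = V + 19 = 19 + V)
T(W) - 1*(-16539) = (19 + I*√22) - 1*(-16539) = (19 + I*√22) + 16539 = 16558 + I*√22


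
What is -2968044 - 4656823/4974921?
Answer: -14765789081347/4974921 ≈ -2.9680e+6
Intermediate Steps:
-2968044 - 4656823/4974921 = -14765789081347/4974921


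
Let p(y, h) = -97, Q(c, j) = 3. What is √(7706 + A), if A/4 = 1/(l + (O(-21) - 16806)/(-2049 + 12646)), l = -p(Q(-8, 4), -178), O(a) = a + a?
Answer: 3*√875273087219966/1011061 ≈ 87.784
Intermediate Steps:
O(a) = 2*a
l = 97 (l = -1*(-97) = 97)
A = 42388/1011061 (A = 4/(97 + (2*(-21) - 16806)/(-2049 + 12646)) = 4/(97 + (-42 - 16806)/10597) = 4/(97 - 16848*1/10597) = 4/(97 - 16848/10597) = 4/(1011061/10597) = 4*(10597/1011061) = 42388/1011061 ≈ 0.041924)
√(7706 + A) = √(7706 + 42388/1011061) = √(7791278454/1011061) = 3*√875273087219966/1011061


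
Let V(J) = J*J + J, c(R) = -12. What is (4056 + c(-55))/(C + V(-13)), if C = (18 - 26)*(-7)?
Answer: 1011/53 ≈ 19.075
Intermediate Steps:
V(J) = J + J**2 (V(J) = J**2 + J = J + J**2)
C = 56 (C = -8*(-7) = 56)
(4056 + c(-55))/(C + V(-13)) = (4056 - 12)/(56 - 13*(1 - 13)) = 4044/(56 - 13*(-12)) = 4044/(56 + 156) = 4044/212 = 4044*(1/212) = 1011/53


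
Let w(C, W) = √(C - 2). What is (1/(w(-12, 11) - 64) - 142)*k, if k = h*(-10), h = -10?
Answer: -5836840/411 - 10*I*√14/411 ≈ -14202.0 - 0.091038*I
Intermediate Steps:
k = 100 (k = -10*(-10) = 100)
w(C, W) = √(-2 + C)
(1/(w(-12, 11) - 64) - 142)*k = (1/(√(-2 - 12) - 64) - 142)*100 = (1/(√(-14) - 64) - 142)*100 = (1/(I*√14 - 64) - 142)*100 = (1/(-64 + I*√14) - 142)*100 = (-142 + 1/(-64 + I*√14))*100 = -14200 + 100/(-64 + I*√14)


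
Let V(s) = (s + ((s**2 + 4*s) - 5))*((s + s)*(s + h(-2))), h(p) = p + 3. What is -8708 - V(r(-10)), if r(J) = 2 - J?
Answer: -70796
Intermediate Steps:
h(p) = 3 + p
V(s) = 2*s*(1 + s)*(-5 + s**2 + 5*s) (V(s) = (s + ((s**2 + 4*s) - 5))*((s + s)*(s + (3 - 2))) = (s + (-5 + s**2 + 4*s))*((2*s)*(s + 1)) = (-5 + s**2 + 5*s)*((2*s)*(1 + s)) = (-5 + s**2 + 5*s)*(2*s*(1 + s)) = 2*s*(1 + s)*(-5 + s**2 + 5*s))
-8708 - V(r(-10)) = -8708 - 2*(2 - 1*(-10))*(-5 + (2 - 1*(-10))**3 + 6*(2 - 1*(-10))**2) = -8708 - 2*(2 + 10)*(-5 + (2 + 10)**3 + 6*(2 + 10)**2) = -8708 - 2*12*(-5 + 12**3 + 6*12**2) = -8708 - 2*12*(-5 + 1728 + 6*144) = -8708 - 2*12*(-5 + 1728 + 864) = -8708 - 2*12*2587 = -8708 - 1*62088 = -8708 - 62088 = -70796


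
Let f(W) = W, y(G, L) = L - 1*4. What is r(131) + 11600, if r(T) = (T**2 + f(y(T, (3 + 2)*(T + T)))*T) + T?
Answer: 199978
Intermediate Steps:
y(G, L) = -4 + L (y(G, L) = L - 4 = -4 + L)
r(T) = T + T**2 + T*(-4 + 10*T) (r(T) = (T**2 + (-4 + (3 + 2)*(T + T))*T) + T = (T**2 + (-4 + 5*(2*T))*T) + T = (T**2 + (-4 + 10*T)*T) + T = (T**2 + T*(-4 + 10*T)) + T = T + T**2 + T*(-4 + 10*T))
r(131) + 11600 = 131*(-3 + 11*131) + 11600 = 131*(-3 + 1441) + 11600 = 131*1438 + 11600 = 188378 + 11600 = 199978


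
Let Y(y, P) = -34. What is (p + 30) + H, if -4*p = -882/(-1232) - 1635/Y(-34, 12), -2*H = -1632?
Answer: 4989453/5984 ≈ 833.80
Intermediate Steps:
H = 816 (H = -½*(-1632) = 816)
p = -73011/5984 (p = -(-882/(-1232) - 1635/(-34))/4 = -(-882*(-1/1232) - 1635*(-1/34))/4 = -(63/88 + 1635/34)/4 = -¼*73011/1496 = -73011/5984 ≈ -12.201)
(p + 30) + H = (-73011/5984 + 30) + 816 = 106509/5984 + 816 = 4989453/5984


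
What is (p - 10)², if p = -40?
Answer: 2500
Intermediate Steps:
(p - 10)² = (-40 - 10)² = (-50)² = 2500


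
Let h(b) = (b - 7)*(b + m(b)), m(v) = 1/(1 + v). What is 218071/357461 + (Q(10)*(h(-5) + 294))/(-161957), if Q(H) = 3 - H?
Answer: 36211419986/57893311177 ≈ 0.62549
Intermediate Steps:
h(b) = (-7 + b)*(b + 1/(1 + b)) (h(b) = (b - 7)*(b + 1/(1 + b)) = (-7 + b)*(b + 1/(1 + b)))
218071/357461 + (Q(10)*(h(-5) + 294))/(-161957) = 218071/357461 + ((3 - 1*10)*((-7 - 5 - 5*(1 - 5)*(-7 - 5))/(1 - 5) + 294))/(-161957) = 218071*(1/357461) + ((3 - 10)*((-7 - 5 - 5*(-4)*(-12))/(-4) + 294))*(-1/161957) = 218071/357461 - 7*(-(-7 - 5 - 240)/4 + 294)*(-1/161957) = 218071/357461 - 7*(-1/4*(-252) + 294)*(-1/161957) = 218071/357461 - 7*(63 + 294)*(-1/161957) = 218071/357461 - 7*357*(-1/161957) = 218071/357461 - 2499*(-1/161957) = 218071/357461 + 2499/161957 = 36211419986/57893311177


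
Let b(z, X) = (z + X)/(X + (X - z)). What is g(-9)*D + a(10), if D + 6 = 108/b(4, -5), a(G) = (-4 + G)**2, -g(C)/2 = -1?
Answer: 3048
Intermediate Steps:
g(C) = 2 (g(C) = -2*(-1) = 2)
b(z, X) = (X + z)/(-z + 2*X)
D = 1506 (D = -6 + 108/(((-5 + 4)/(-1*4 + 2*(-5)))) = -6 + 108/((-1/(-4 - 10))) = -6 + 108/((-1/(-14))) = -6 + 108/((-1/14*(-1))) = -6 + 108/(1/14) = -6 + 108*14 = -6 + 1512 = 1506)
g(-9)*D + a(10) = 2*1506 + (-4 + 10)**2 = 3012 + 6**2 = 3012 + 36 = 3048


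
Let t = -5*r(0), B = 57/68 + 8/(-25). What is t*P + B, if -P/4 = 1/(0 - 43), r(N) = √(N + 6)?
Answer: 881/1700 - 20*√6/43 ≈ -0.62106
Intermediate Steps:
r(N) = √(6 + N)
B = 881/1700 (B = 57*(1/68) + 8*(-1/25) = 57/68 - 8/25 = 881/1700 ≈ 0.51824)
P = 4/43 (P = -4/(0 - 43) = -4/(-43) = -4*(-1/43) = 4/43 ≈ 0.093023)
t = -5*√6 (t = -5*√(6 + 0) = -5*√6 ≈ -12.247)
t*P + B = -5*√6*(4/43) + 881/1700 = -20*√6/43 + 881/1700 = 881/1700 - 20*√6/43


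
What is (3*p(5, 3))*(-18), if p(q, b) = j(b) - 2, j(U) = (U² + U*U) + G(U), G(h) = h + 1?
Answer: -1080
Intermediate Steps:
G(h) = 1 + h
j(U) = 1 + U + 2*U² (j(U) = (U² + U*U) + (1 + U) = (U² + U²) + (1 + U) = 2*U² + (1 + U) = 1 + U + 2*U²)
p(q, b) = -1 + b + 2*b² (p(q, b) = (1 + b + 2*b²) - 2 = -1 + b + 2*b²)
(3*p(5, 3))*(-18) = (3*(-1 + 3 + 2*3²))*(-18) = (3*(-1 + 3 + 2*9))*(-18) = (3*(-1 + 3 + 18))*(-18) = (3*20)*(-18) = 60*(-18) = -1080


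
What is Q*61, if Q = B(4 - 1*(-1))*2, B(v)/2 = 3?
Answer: 732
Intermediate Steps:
B(v) = 6 (B(v) = 2*3 = 6)
Q = 12 (Q = 6*2 = 12)
Q*61 = 12*61 = 732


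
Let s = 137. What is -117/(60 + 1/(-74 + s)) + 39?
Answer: 140088/3781 ≈ 37.051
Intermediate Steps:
-117/(60 + 1/(-74 + s)) + 39 = -117/(60 + 1/(-74 + 137)) + 39 = -117/(60 + 1/63) + 39 = -117/(3781/63) + 39 = (63/3781)*(-117) + 39 = -7371/3781 + 39 = 140088/3781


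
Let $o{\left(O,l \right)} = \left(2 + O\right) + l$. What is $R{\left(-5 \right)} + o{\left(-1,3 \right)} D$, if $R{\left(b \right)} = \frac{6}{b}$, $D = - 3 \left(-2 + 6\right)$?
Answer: $- \frac{246}{5} \approx -49.2$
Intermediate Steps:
$o{\left(O,l \right)} = 2 + O + l$
$D = -12$ ($D = \left(-3\right) 4 = -12$)
$R{\left(-5 \right)} + o{\left(-1,3 \right)} D = \frac{6}{-5} + \left(2 - 1 + 3\right) \left(-12\right) = 6 \left(- \frac{1}{5}\right) + 4 \left(-12\right) = - \frac{6}{5} - 48 = - \frac{246}{5}$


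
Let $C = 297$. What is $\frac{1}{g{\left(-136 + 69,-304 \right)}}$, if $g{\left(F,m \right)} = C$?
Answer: $\frac{1}{297} \approx 0.003367$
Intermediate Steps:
$g{\left(F,m \right)} = 297$
$\frac{1}{g{\left(-136 + 69,-304 \right)}} = \frac{1}{297}$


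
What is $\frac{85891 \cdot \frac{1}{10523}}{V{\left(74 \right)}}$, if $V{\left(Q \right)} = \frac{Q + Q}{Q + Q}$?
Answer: $\frac{85891}{10523} \approx 8.1622$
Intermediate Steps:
$V{\left(Q \right)} = 1$ ($V{\left(Q \right)} = \frac{2 Q}{2 Q} = 2 Q \frac{1}{2 Q} = 1$)
$\frac{85891 \cdot \frac{1}{10523}}{V{\left(74 \right)}} = \frac{85891 \cdot \frac{1}{10523}}{1} = 85891 \cdot \frac{1}{10523} \cdot 1 = \frac{85891}{10523} \cdot 1 = \frac{85891}{10523}$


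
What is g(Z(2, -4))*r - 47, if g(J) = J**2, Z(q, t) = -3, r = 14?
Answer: 79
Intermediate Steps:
g(Z(2, -4))*r - 47 = (-3)**2*14 - 47 = 9*14 - 47 = 126 - 47 = 79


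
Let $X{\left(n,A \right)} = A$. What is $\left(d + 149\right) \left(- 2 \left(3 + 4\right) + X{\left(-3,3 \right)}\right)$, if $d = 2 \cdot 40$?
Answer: $-2519$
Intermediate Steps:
$d = 80$
$\left(d + 149\right) \left(- 2 \left(3 + 4\right) + X{\left(-3,3 \right)}\right) = \left(80 + 149\right) \left(- 2 \left(3 + 4\right) + 3\right) = 229 \left(\left(-2\right) 7 + 3\right) = 229 \left(-14 + 3\right) = 229 \left(-11\right) = -2519$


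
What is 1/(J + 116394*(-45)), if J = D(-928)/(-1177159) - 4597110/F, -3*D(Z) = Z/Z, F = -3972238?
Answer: -7013933567763/36737082148583196136 ≈ -1.9092e-7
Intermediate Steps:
D(Z) = -1/3 (D(Z) = -Z/(3*Z) = -1/3*1 = -1/3)
J = 8117296101854/7013933567763 (J = -1/3/(-1177159) - 4597110/(-3972238) = -1/3*(-1/1177159) - 4597110*(-1/3972238) = 1/3531477 + 2298555/1986119 = 8117296101854/7013933567763 ≈ 1.1573)
1/(J + 116394*(-45)) = 1/(8117296101854/7013933567763 + 116394*(-45)) = 1/(8117296101854/7013933567763 - 5237730) = 1/(-36737082148583196136/7013933567763) = -7013933567763/36737082148583196136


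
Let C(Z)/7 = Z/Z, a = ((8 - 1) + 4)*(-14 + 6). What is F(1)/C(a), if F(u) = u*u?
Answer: ⅐ ≈ 0.14286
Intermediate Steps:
a = -88 (a = (7 + 4)*(-8) = 11*(-8) = -88)
C(Z) = 7 (C(Z) = 7*(Z/Z) = 7*1 = 7)
F(u) = u²
F(1)/C(a) = 1²/7 = 1*(⅐) = ⅐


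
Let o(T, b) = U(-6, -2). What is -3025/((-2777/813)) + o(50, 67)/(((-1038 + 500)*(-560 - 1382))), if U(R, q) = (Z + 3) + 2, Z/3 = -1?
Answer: 1284746464127/1450699246 ≈ 885.60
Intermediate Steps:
Z = -3 (Z = 3*(-1) = -3)
U(R, q) = 2 (U(R, q) = (-3 + 3) + 2 = 0 + 2 = 2)
o(T, b) = 2
-3025/((-2777/813)) + o(50, 67)/(((-1038 + 500)*(-560 - 1382))) = -3025/((-2777/813)) + 2/(((-1038 + 500)*(-560 - 1382))) = -3025/((-2777*1/813)) + 2/((-538*(-1942))) = -3025/(-2777/813) + 2/1044796 = -3025*(-813/2777) + 2*(1/1044796) = 2459325/2777 + 1/522398 = 1284746464127/1450699246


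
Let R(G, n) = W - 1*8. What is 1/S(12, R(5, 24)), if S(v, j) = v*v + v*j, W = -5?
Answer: -1/12 ≈ -0.083333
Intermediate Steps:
R(G, n) = -13 (R(G, n) = -5 - 1*8 = -5 - 8 = -13)
S(v, j) = v**2 + j*v
1/S(12, R(5, 24)) = 1/(12*(-13 + 12)) = 1/(12*(-1)) = 1/(-12) = -1/12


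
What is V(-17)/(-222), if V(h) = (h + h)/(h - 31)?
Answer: -17/5328 ≈ -0.0031907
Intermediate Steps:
V(h) = 2*h/(-31 + h) (V(h) = (2*h)/(-31 + h) = 2*h/(-31 + h))
V(-17)/(-222) = (2*(-17)/(-31 - 17))/(-222) = (2*(-17)/(-48))*(-1/222) = (2*(-17)*(-1/48))*(-1/222) = (17/24)*(-1/222) = -17/5328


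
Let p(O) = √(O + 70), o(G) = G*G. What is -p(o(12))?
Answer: -√214 ≈ -14.629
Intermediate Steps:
o(G) = G²
p(O) = √(70 + O)
-p(o(12)) = -√(70 + 12²) = -√(70 + 144) = -√214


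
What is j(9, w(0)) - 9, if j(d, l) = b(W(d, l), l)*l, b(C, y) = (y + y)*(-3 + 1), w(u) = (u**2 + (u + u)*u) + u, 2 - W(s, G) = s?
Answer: -9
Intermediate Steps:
W(s, G) = 2 - s
w(u) = u + 3*u**2 (w(u) = (u**2 + (2*u)*u) + u = (u**2 + 2*u**2) + u = 3*u**2 + u = u + 3*u**2)
b(C, y) = -4*y (b(C, y) = (2*y)*(-2) = -4*y)
j(d, l) = -4*l**2 (j(d, l) = (-4*l)*l = -4*l**2)
j(9, w(0)) - 9 = -4*(0*(1 + 3*0))**2 - 9 = -4*(0*(1 + 0))**2 - 9 = -4*(0*1)**2 - 9 = -4*0**2 - 9 = -4*0 - 9 = 0 - 9 = -9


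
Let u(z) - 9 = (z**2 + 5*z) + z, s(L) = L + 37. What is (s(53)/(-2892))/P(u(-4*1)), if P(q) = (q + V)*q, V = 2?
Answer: -5/482 ≈ -0.010373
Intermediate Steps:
s(L) = 37 + L
u(z) = 9 + z**2 + 6*z (u(z) = 9 + ((z**2 + 5*z) + z) = 9 + (z**2 + 6*z) = 9 + z**2 + 6*z)
P(q) = q*(2 + q) (P(q) = (q + 2)*q = (2 + q)*q = q*(2 + q))
(s(53)/(-2892))/P(u(-4*1)) = ((37 + 53)/(-2892))/(((9 + (-4*1)**2 + 6*(-4*1))*(2 + (9 + (-4*1)**2 + 6*(-4*1))))) = (90*(-1/2892))/(((9 + (-4)**2 + 6*(-4))*(2 + (9 + (-4)**2 + 6*(-4))))) = -15*1/((2 + (9 + 16 - 24))*(9 + 16 - 24))/482 = -15/(482*(2 + 1)) = -15/(482*(1*3)) = -15/482/3 = -15/482*1/3 = -5/482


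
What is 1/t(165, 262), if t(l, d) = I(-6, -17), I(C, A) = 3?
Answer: ⅓ ≈ 0.33333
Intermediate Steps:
t(l, d) = 3
1/t(165, 262) = 1/3 = ⅓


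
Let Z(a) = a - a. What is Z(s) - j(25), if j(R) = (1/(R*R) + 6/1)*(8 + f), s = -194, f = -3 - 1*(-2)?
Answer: -26257/625 ≈ -42.011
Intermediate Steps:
f = -1 (f = -3 + 2 = -1)
j(R) = 42 + 7/R**2 (j(R) = (1/(R*R) + 6/1)*(8 - 1) = (R**(-2) + 6*1)*7 = (R**(-2) + 6)*7 = (6 + R**(-2))*7 = 42 + 7/R**2)
Z(a) = 0
Z(s) - j(25) = 0 - (42 + 7/25**2) = 0 - (42 + 7*(1/625)) = 0 - (42 + 7/625) = 0 - 1*26257/625 = 0 - 26257/625 = -26257/625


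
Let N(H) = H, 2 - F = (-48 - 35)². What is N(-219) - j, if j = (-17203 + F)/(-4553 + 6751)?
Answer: -228636/1099 ≈ -208.04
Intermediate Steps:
F = -6887 (F = 2 - (-48 - 35)² = 2 - 1*(-83)² = 2 - 1*6889 = 2 - 6889 = -6887)
j = -12045/1099 (j = (-17203 - 6887)/(-4553 + 6751) = -24090/2198 = -24090*1/2198 = -12045/1099 ≈ -10.960)
N(-219) - j = -219 - 1*(-12045/1099) = -219 + 12045/1099 = -228636/1099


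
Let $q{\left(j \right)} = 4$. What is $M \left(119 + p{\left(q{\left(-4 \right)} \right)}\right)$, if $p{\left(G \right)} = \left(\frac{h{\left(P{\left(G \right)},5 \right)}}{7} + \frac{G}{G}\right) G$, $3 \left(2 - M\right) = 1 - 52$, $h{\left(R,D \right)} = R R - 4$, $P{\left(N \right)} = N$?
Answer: $\frac{17271}{7} \approx 2467.3$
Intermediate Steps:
$h{\left(R,D \right)} = -4 + R^{2}$ ($h{\left(R,D \right)} = R^{2} - 4 = -4 + R^{2}$)
$M = 19$ ($M = 2 - \frac{1 - 52}{3} = 2 - -17 = 2 + 17 = 19$)
$p{\left(G \right)} = G \left(\frac{3}{7} + \frac{G^{2}}{7}\right)$ ($p{\left(G \right)} = \left(\frac{-4 + G^{2}}{7} + \frac{G}{G}\right) G = \left(\left(-4 + G^{2}\right) \frac{1}{7} + 1\right) G = \left(\left(- \frac{4}{7} + \frac{G^{2}}{7}\right) + 1\right) G = \left(\frac{3}{7} + \frac{G^{2}}{7}\right) G = G \left(\frac{3}{7} + \frac{G^{2}}{7}\right)$)
$M \left(119 + p{\left(q{\left(-4 \right)} \right)}\right) = 19 \left(119 + \frac{1}{7} \cdot 4 \left(3 + 4^{2}\right)\right) = 19 \left(119 + \frac{1}{7} \cdot 4 \left(3 + 16\right)\right) = 19 \left(119 + \frac{1}{7} \cdot 4 \cdot 19\right) = 19 \left(119 + \frac{76}{7}\right) = 19 \cdot \frac{909}{7} = \frac{17271}{7}$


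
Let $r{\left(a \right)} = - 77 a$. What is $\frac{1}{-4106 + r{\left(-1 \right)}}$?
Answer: $- \frac{1}{4029} \approx -0.0002482$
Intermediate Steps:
$\frac{1}{-4106 + r{\left(-1 \right)}} = \frac{1}{-4106 - -77} = \frac{1}{-4106 + 77} = \frac{1}{-4029} = - \frac{1}{4029}$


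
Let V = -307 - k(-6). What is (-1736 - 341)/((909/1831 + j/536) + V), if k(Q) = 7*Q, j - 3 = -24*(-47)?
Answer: 65754872/8307005 ≈ 7.9156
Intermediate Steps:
j = 1131 (j = 3 - 24*(-47) = 3 + 1128 = 1131)
V = -265 (V = -307 - 7*(-6) = -307 - 1*(-42) = -307 + 42 = -265)
(-1736 - 341)/((909/1831 + j/536) + V) = (-1736 - 341)/((909/1831 + 1131/536) - 265) = -2077/((909*(1/1831) + 1131*(1/536)) - 265) = -2077/((909/1831 + 1131/536) - 265) = -2077/(2558085/981416 - 265) = -2077/(-257517155/981416) = -2077*(-981416/257517155) = 65754872/8307005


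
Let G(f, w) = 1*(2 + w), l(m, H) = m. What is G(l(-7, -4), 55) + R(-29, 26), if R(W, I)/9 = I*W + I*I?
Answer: -645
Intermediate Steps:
G(f, w) = 2 + w
R(W, I) = 9*I² + 9*I*W (R(W, I) = 9*(I*W + I*I) = 9*(I*W + I²) = 9*(I² + I*W) = 9*I² + 9*I*W)
G(l(-7, -4), 55) + R(-29, 26) = (2 + 55) + 9*26*(26 - 29) = 57 + 9*26*(-3) = 57 - 702 = -645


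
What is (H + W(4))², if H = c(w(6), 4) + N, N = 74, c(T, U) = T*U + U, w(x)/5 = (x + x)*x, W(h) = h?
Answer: 2316484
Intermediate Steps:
w(x) = 10*x² (w(x) = 5*((x + x)*x) = 5*((2*x)*x) = 5*(2*x²) = 10*x²)
c(T, U) = U + T*U
H = 1518 (H = 4*(1 + 10*6²) + 74 = 4*(1 + 10*36) + 74 = 4*(1 + 360) + 74 = 4*361 + 74 = 1444 + 74 = 1518)
(H + W(4))² = (1518 + 4)² = 1522² = 2316484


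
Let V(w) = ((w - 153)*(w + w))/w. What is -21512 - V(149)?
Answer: -21504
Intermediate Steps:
V(w) = -306 + 2*w (V(w) = ((-153 + w)*(2*w))/w = (2*w*(-153 + w))/w = -306 + 2*w)
-21512 - V(149) = -21512 - (-306 + 2*149) = -21512 - (-306 + 298) = -21512 - 1*(-8) = -21512 + 8 = -21504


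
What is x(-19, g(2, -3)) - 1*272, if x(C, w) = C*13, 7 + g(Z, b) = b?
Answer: -519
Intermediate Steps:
g(Z, b) = -7 + b
x(C, w) = 13*C
x(-19, g(2, -3)) - 1*272 = 13*(-19) - 1*272 = -247 - 272 = -519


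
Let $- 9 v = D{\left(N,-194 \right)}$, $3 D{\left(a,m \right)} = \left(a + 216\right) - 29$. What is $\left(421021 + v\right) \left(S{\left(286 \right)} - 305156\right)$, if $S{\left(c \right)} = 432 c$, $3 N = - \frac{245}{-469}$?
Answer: $- \frac{414936690825380}{5427} \approx -7.6458 \cdot 10^{10}$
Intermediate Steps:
$N = \frac{35}{201}$ ($N = \frac{\left(-245\right) \frac{1}{-469}}{3} = \frac{\left(-245\right) \left(- \frac{1}{469}\right)}{3} = \frac{1}{3} \cdot \frac{35}{67} = \frac{35}{201} \approx 0.17413$)
$D{\left(a,m \right)} = \frac{187}{3} + \frac{a}{3}$ ($D{\left(a,m \right)} = \frac{\left(a + 216\right) - 29}{3} = \frac{\left(216 + a\right) - 29}{3} = \frac{187 + a}{3} = \frac{187}{3} + \frac{a}{3}$)
$v = - \frac{37622}{5427}$ ($v = - \frac{\frac{187}{3} + \frac{1}{3} \cdot \frac{35}{201}}{9} = - \frac{\frac{187}{3} + \frac{35}{603}}{9} = \left(- \frac{1}{9}\right) \frac{37622}{603} = - \frac{37622}{5427} \approx -6.9324$)
$\left(421021 + v\right) \left(S{\left(286 \right)} - 305156\right) = \left(421021 - \frac{37622}{5427}\right) \left(432 \cdot 286 - 305156\right) = \frac{2284843345 \left(123552 - 305156\right)}{5427} = \frac{2284843345}{5427} \left(-181604\right) = - \frac{414936690825380}{5427}$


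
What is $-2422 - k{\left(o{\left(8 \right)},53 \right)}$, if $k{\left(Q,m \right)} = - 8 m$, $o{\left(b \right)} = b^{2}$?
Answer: $-1998$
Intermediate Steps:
$-2422 - k{\left(o{\left(8 \right)},53 \right)} = -2422 - \left(-8\right) 53 = -2422 - -424 = -2422 + 424 = -1998$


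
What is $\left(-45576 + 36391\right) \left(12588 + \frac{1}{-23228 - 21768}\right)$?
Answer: $- \frac{5202472607695}{44996} \approx -1.1562 \cdot 10^{8}$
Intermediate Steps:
$\left(-45576 + 36391\right) \left(12588 + \frac{1}{-23228 - 21768}\right) = - 9185 \left(12588 + \frac{1}{-44996}\right) = - 9185 \left(12588 - \frac{1}{44996}\right) = \left(-9185\right) \frac{566409647}{44996} = - \frac{5202472607695}{44996}$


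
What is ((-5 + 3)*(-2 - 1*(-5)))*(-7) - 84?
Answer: -42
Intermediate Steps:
((-5 + 3)*(-2 - 1*(-5)))*(-7) - 84 = -2*(-2 + 5)*(-7) - 84 = -2*3*(-7) - 84 = -6*(-7) - 84 = 42 - 84 = -42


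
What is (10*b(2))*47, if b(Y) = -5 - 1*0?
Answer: -2350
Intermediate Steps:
b(Y) = -5 (b(Y) = -5 + 0 = -5)
(10*b(2))*47 = (10*(-5))*47 = -50*47 = -2350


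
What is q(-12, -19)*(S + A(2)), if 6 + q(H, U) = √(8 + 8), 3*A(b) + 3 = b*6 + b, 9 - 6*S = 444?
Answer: 413/3 ≈ 137.67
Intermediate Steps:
S = -145/2 (S = 3/2 - ⅙*444 = 3/2 - 74 = -145/2 ≈ -72.500)
A(b) = -1 + 7*b/3 (A(b) = -1 + (b*6 + b)/3 = -1 + (6*b + b)/3 = -1 + (7*b)/3 = -1 + 7*b/3)
q(H, U) = -2 (q(H, U) = -6 + √(8 + 8) = -6 + √16 = -6 + 4 = -2)
q(-12, -19)*(S + A(2)) = -2*(-145/2 + (-1 + (7/3)*2)) = -2*(-145/2 + (-1 + 14/3)) = -2*(-145/2 + 11/3) = -2*(-413/6) = 413/3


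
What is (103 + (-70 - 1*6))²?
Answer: 729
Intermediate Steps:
(103 + (-70 - 1*6))² = (103 + (-70 - 6))² = (103 - 76)² = 27² = 729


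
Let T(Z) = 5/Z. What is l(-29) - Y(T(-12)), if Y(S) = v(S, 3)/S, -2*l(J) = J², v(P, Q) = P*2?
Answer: -845/2 ≈ -422.50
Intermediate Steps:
v(P, Q) = 2*P
l(J) = -J²/2
Y(S) = 2 (Y(S) = (2*S)/S = 2)
l(-29) - Y(T(-12)) = -½*(-29)² - 1*2 = -½*841 - 2 = -841/2 - 2 = -845/2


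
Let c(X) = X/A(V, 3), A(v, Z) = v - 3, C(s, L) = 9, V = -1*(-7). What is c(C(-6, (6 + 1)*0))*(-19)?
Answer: -171/4 ≈ -42.750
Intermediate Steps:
V = 7
A(v, Z) = -3 + v
c(X) = X/4 (c(X) = X/(-3 + 7) = X/4)
c(C(-6, (6 + 1)*0))*(-19) = ((1/4)*9)*(-19) = (9/4)*(-19) = -171/4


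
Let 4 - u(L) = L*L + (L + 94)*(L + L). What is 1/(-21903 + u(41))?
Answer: -1/34650 ≈ -2.8860e-5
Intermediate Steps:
u(L) = 4 - L² - 2*L*(94 + L) (u(L) = 4 - (L*L + (L + 94)*(L + L)) = 4 - (L² + (94 + L)*(2*L)) = 4 - (L² + 2*L*(94 + L)) = 4 + (-L² - 2*L*(94 + L)) = 4 - L² - 2*L*(94 + L))
1/(-21903 + u(41)) = 1/(-21903 + (4 - 188*41 - 3*41²)) = 1/(-21903 + (4 - 7708 - 3*1681)) = 1/(-21903 + (4 - 7708 - 5043)) = 1/(-21903 - 12747) = 1/(-34650) = -1/34650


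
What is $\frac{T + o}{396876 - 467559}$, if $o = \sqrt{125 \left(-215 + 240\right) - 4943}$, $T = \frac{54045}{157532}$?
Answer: $- \frac{18015}{3711611452} - \frac{i \sqrt{202}}{23561} \approx -4.8537 \cdot 10^{-6} - 0.00060323 i$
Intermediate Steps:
$T = \frac{54045}{157532}$ ($T = 54045 \cdot \frac{1}{157532} = \frac{54045}{157532} \approx 0.34307$)
$o = 3 i \sqrt{202}$ ($o = \sqrt{125 \cdot 25 - 4943} = \sqrt{3125 - 4943} = \sqrt{-1818} = 3 i \sqrt{202} \approx 42.638 i$)
$\frac{T + o}{396876 - 467559} = \frac{\frac{54045}{157532} + 3 i \sqrt{202}}{396876 - 467559} = \frac{\frac{54045}{157532} + 3 i \sqrt{202}}{-70683} = \left(\frac{54045}{157532} + 3 i \sqrt{202}\right) \left(- \frac{1}{70683}\right) = - \frac{18015}{3711611452} - \frac{i \sqrt{202}}{23561}$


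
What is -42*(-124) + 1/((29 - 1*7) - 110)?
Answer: 458303/88 ≈ 5208.0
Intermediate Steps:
-42*(-124) + 1/((29 - 1*7) - 110) = 5208 + 1/((29 - 7) - 110) = 5208 + 1/(22 - 110) = 5208 + 1/(-88) = 5208 - 1/88 = 458303/88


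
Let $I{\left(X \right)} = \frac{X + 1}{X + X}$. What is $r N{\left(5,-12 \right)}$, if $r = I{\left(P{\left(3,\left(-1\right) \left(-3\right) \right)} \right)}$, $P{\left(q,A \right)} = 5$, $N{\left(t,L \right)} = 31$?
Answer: $\frac{93}{5} \approx 18.6$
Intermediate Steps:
$I{\left(X \right)} = \frac{1 + X}{2 X}$
$r = \frac{3}{5}$ ($r = \frac{1 + 5}{2 \cdot 5} = \frac{1}{2} \cdot \frac{1}{5} \cdot 6 = \frac{3}{5} \approx 0.6$)
$r N{\left(5,-12 \right)} = \frac{3}{5} \cdot 31 = \frac{93}{5}$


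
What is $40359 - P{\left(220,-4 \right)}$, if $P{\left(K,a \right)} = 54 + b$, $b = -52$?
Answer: $40357$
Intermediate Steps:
$P{\left(K,a \right)} = 2$ ($P{\left(K,a \right)} = 54 - 52 = 2$)
$40359 - P{\left(220,-4 \right)} = 40359 - 2 = 40357$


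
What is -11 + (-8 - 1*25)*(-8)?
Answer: 253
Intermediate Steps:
-11 + (-8 - 1*25)*(-8) = -11 + (-8 - 25)*(-8) = -11 - 33*(-8) = -11 + 264 = 253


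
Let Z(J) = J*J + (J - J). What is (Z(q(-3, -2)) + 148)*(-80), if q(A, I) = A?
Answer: -12560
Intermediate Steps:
Z(J) = J² (Z(J) = J² + 0 = J²)
(Z(q(-3, -2)) + 148)*(-80) = ((-3)² + 148)*(-80) = (9 + 148)*(-80) = 157*(-80) = -12560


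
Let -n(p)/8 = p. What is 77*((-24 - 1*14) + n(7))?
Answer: -7238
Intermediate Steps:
n(p) = -8*p
77*((-24 - 1*14) + n(7)) = 77*((-24 - 1*14) - 8*7) = 77*((-24 - 14) - 56) = 77*(-38 - 56) = 77*(-94) = -7238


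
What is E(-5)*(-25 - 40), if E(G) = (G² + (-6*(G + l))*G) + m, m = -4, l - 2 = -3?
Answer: 10335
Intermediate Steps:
l = -1 (l = 2 - 3 = -1)
E(G) = -4 + G² + G*(6 - 6*G) (E(G) = (G² + (-6*(G - 1))*G) - 4 = (G² + (-6*(-1 + G))*G) - 4 = (G² + (6 - 6*G)*G) - 4 = (G² + G*(6 - 6*G)) - 4 = -4 + G² + G*(6 - 6*G))
E(-5)*(-25 - 40) = (-4 - 5*(-5)² + 6*(-5))*(-25 - 40) = (-4 - 5*25 - 30)*(-65) = (-4 - 125 - 30)*(-65) = -159*(-65) = 10335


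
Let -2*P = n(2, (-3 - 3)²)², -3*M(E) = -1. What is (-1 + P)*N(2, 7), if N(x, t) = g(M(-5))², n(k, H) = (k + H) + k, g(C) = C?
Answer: -89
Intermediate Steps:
M(E) = ⅓ (M(E) = -⅓*(-1) = ⅓)
n(k, H) = H + 2*k (n(k, H) = (H + k) + k = H + 2*k)
N(x, t) = ⅑ (N(x, t) = (⅓)² = ⅑)
P = -800 (P = -((-3 - 3)² + 2*2)²/2 = -((-6)² + 4)²/2 = -(36 + 4)²/2 = -½*40² = -½*1600 = -800)
(-1 + P)*N(2, 7) = (-1 - 800)*(⅑) = -801*⅑ = -89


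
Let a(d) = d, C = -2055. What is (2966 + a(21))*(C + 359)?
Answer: -5065952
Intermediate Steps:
(2966 + a(21))*(C + 359) = (2966 + 21)*(-2055 + 359) = 2987*(-1696) = -5065952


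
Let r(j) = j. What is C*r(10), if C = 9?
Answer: 90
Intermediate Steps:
C*r(10) = 9*10 = 90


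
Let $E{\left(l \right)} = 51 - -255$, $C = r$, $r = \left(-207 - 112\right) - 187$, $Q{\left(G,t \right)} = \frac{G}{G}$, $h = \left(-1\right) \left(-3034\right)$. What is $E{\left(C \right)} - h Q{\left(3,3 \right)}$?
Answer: $-2728$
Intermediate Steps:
$h = 3034$
$Q{\left(G,t \right)} = 1$
$r = -506$ ($r = -319 - 187 = -506$)
$C = -506$
$E{\left(l \right)} = 306$ ($E{\left(l \right)} = 51 + 255 = 306$)
$E{\left(C \right)} - h Q{\left(3,3 \right)} = 306 - 3034 \cdot 1 = 306 - 3034 = -2728$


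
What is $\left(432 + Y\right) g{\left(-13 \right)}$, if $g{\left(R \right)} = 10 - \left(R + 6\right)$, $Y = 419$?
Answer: $14467$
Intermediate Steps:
$g{\left(R \right)} = 4 - R$ ($g{\left(R \right)} = 10 - \left(6 + R\right) = 4 - R$)
$\left(432 + Y\right) g{\left(-13 \right)} = \left(432 + 419\right) \left(4 - -13\right) = 851 \left(4 + 13\right) = 851 \cdot 17 = 14467$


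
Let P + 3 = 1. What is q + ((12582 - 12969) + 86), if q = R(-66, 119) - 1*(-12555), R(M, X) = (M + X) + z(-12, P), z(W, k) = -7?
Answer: 12300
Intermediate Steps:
P = -2 (P = -3 + 1 = -2)
R(M, X) = -7 + M + X (R(M, X) = (M + X) - 7 = -7 + M + X)
q = 12601 (q = (-7 - 66 + 119) - 1*(-12555) = 46 + 12555 = 12601)
q + ((12582 - 12969) + 86) = 12601 + ((12582 - 12969) + 86) = 12601 + (-387 + 86) = 12601 - 301 = 12300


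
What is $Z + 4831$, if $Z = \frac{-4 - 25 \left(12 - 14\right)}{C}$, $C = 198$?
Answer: $\frac{478292}{99} \approx 4831.2$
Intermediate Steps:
$Z = \frac{23}{99}$ ($Z = \frac{-4 - 25 \left(12 - 14\right)}{198} = \left(-4 - -50\right) \frac{1}{198} = \left(-4 + 50\right) \frac{1}{198} = 46 \cdot \frac{1}{198} = \frac{23}{99} \approx 0.23232$)
$Z + 4831 = \frac{23}{99} + 4831 = \frac{478292}{99}$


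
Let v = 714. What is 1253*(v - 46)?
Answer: 837004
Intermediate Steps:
1253*(v - 46) = 1253*(714 - 46) = 1253*668 = 837004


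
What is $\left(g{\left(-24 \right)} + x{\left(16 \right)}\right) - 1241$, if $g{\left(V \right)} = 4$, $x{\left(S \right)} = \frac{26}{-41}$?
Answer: $- \frac{50743}{41} \approx -1237.6$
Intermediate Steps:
$x{\left(S \right)} = - \frac{26}{41}$ ($x{\left(S \right)} = 26 \left(- \frac{1}{41}\right) = - \frac{26}{41}$)
$\left(g{\left(-24 \right)} + x{\left(16 \right)}\right) - 1241 = \left(4 - \frac{26}{41}\right) - 1241 = \frac{138}{41} - 1241 = - \frac{50743}{41}$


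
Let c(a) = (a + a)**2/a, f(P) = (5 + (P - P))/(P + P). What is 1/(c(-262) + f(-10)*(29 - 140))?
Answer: -4/4081 ≈ -0.00098015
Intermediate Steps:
f(P) = 5/(2*P) (f(P) = (5 + 0)/((2*P)) = 5*(1/(2*P)) = 5/(2*P))
c(a) = 4*a (c(a) = (2*a)**2/a = (4*a**2)/a = 4*a)
1/(c(-262) + f(-10)*(29 - 140)) = 1/(4*(-262) + ((5/2)/(-10))*(29 - 140)) = 1/(-1048 + ((5/2)*(-1/10))*(-111)) = 1/(-1048 - 1/4*(-111)) = 1/(-1048 + 111/4) = 1/(-4081/4) = -4/4081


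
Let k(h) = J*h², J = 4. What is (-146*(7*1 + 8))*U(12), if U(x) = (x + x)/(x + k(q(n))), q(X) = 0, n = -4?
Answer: -4380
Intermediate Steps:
k(h) = 4*h²
U(x) = 2 (U(x) = (x + x)/(x + 4*0²) = (2*x)/(x + 4*0) = (2*x)/(x + 0) = (2*x)/x = 2)
(-146*(7*1 + 8))*U(12) = -146*(7*1 + 8)*2 = -146*(7 + 8)*2 = -146*15*2 = -2190*2 = -4380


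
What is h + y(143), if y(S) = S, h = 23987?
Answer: 24130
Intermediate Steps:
h + y(143) = 23987 + 143 = 24130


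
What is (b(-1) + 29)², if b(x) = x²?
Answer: 900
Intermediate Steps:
(b(-1) + 29)² = ((-1)² + 29)² = (1 + 29)² = 30² = 900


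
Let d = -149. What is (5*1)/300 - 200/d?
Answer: 12149/8940 ≈ 1.3589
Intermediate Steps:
(5*1)/300 - 200/d = (5*1)/300 - 200/(-149) = 5*(1/300) - 200*(-1/149) = 1/60 + 200/149 = 12149/8940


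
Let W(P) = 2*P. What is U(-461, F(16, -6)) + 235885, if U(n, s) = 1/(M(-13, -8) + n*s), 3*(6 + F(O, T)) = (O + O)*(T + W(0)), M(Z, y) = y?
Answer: 7610121871/32262 ≈ 2.3589e+5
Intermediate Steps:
F(O, T) = -6 + 2*O*T/3 (F(O, T) = -6 + ((O + O)*(T + 2*0))/3 = -6 + ((2*O)*(T + 0))/3 = -6 + ((2*O)*T)/3 = -6 + (2*O*T)/3 = -6 + 2*O*T/3)
U(n, s) = 1/(-8 + n*s)
U(-461, F(16, -6)) + 235885 = 1/(-8 - 461*(-6 + (2/3)*16*(-6))) + 235885 = 1/(-8 - 461*(-6 - 64)) + 235885 = 1/(-8 - 461*(-70)) + 235885 = 1/(-8 + 32270) + 235885 = 1/32262 + 235885 = 7610121871/32262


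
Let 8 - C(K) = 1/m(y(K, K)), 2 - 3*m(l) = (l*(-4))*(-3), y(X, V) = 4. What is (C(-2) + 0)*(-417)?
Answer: -154707/46 ≈ -3363.2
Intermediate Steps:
m(l) = ⅔ - 4*l (m(l) = ⅔ - l*(-4)*(-3)/3 = ⅔ - (-4*l)*(-3)/3 = ⅔ - 4*l)
C(K) = 371/46 (C(K) = 8 - 1/(⅔ - 4*4) = 8 - 1/(⅔ - 16) = 8 - 1/(-46/3) = 8 - 1*(-3/46) = 8 + 3/46 = 371/46)
(C(-2) + 0)*(-417) = (371/46 + 0)*(-417) = (371/46)*(-417) = -154707/46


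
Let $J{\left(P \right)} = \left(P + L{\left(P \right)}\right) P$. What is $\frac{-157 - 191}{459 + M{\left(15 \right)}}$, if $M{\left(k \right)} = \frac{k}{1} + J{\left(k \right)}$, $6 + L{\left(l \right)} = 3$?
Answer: $- \frac{58}{109} \approx -0.53211$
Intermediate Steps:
$L{\left(l \right)} = -3$ ($L{\left(l \right)} = -6 + 3 = -3$)
$J{\left(P \right)} = P \left(-3 + P\right)$ ($J{\left(P \right)} = \left(P - 3\right) P = \left(-3 + P\right) P = P \left(-3 + P\right)$)
$M{\left(k \right)} = k + k \left(-3 + k\right)$ ($M{\left(k \right)} = \frac{k}{1} + k \left(-3 + k\right) = k 1 + k \left(-3 + k\right) = k + k \left(-3 + k\right)$)
$\frac{-157 - 191}{459 + M{\left(15 \right)}} = \frac{-157 - 191}{459 + 15 \left(-2 + 15\right)} = \frac{-157 - 191}{459 + 15 \cdot 13} = - \frac{348}{459 + 195} = - \frac{348}{654} = \left(-348\right) \frac{1}{654} = - \frac{58}{109}$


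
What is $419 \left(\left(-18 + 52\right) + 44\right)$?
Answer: $32682$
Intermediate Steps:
$419 \left(\left(-18 + 52\right) + 44\right) = 419 \left(34 + 44\right) = 419 \cdot 78 = 32682$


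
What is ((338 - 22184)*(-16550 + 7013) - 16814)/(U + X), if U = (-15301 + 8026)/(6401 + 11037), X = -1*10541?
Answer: -3632832173744/183821233 ≈ -19763.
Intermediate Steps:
X = -10541
U = -7275/17438 ≈ -0.41719
((338 - 22184)*(-16550 + 7013) - 16814)/(U + X) = ((338 - 22184)*(-16550 + 7013) - 16814)/(-7275/17438 - 10541) = (-21846*(-9537) - 16814)/(-183821233/17438) = (208345302 - 16814)*(-17438/183821233) = 208328488*(-17438/183821233) = -3632832173744/183821233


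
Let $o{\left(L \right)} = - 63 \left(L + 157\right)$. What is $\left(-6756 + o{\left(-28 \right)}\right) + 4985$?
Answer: $-9898$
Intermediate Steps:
$o{\left(L \right)} = -9891 - 63 L$ ($o{\left(L \right)} = - 63 \left(157 + L\right) = -9891 - 63 L$)
$\left(-6756 + o{\left(-28 \right)}\right) + 4985 = \left(-6756 - 8127\right) + 4985 = -14883 + 4985 = -9898$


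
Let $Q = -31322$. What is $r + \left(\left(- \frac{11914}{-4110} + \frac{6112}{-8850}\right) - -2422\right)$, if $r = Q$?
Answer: $- \frac{17518563857}{606225} \approx -28898.0$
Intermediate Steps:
$r = -31322$
$r + \left(\left(- \frac{11914}{-4110} + \frac{6112}{-8850}\right) - -2422\right) = -31322 + \left(\left(- \frac{11914}{-4110} + \frac{6112}{-8850}\right) - -2422\right) = -31322 + \left(\left(\left(-11914\right) \left(- \frac{1}{4110}\right) + 6112 \left(- \frac{1}{8850}\right)\right) + 2422\right) = -31322 + \left(\left(\frac{5957}{2055} - \frac{3056}{4425}\right) + 2422\right) = -31322 + \left(\frac{1338643}{606225} + 2422\right) = -31322 + \frac{1469615593}{606225} = - \frac{17518563857}{606225}$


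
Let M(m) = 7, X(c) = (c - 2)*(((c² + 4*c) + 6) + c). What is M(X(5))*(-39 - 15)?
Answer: -378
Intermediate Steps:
X(c) = (-2 + c)*(6 + c² + 5*c) (X(c) = (-2 + c)*((6 + c² + 4*c) + c) = (-2 + c)*(6 + c² + 5*c))
M(X(5))*(-39 - 15) = 7*(-39 - 15) = 7*(-54) = -378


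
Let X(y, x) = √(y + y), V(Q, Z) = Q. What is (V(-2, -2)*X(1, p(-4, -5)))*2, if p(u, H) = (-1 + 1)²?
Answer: -4*√2 ≈ -5.6569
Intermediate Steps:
p(u, H) = 0 (p(u, H) = 0² = 0)
X(y, x) = √2*√y (X(y, x) = √(2*y) = √2*√y)
(V(-2, -2)*X(1, p(-4, -5)))*2 = -2*√2*√1*2 = -2*√2*2 = -4*√2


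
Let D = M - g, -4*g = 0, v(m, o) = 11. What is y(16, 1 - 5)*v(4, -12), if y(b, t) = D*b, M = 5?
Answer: 880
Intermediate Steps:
g = 0 (g = -¼*0 = 0)
D = 5 (D = 5 - 1*0 = 5 + 0 = 5)
y(b, t) = 5*b
y(16, 1 - 5)*v(4, -12) = (5*16)*11 = 80*11 = 880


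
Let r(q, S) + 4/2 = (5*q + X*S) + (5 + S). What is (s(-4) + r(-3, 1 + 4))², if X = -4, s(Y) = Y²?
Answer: 121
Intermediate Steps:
r(q, S) = 3 - 3*S + 5*q (r(q, S) = -2 + ((5*q - 4*S) + (5 + S)) = -2 + ((-4*S + 5*q) + (5 + S)) = -2 + (5 - 3*S + 5*q) = 3 - 3*S + 5*q)
(s(-4) + r(-3, 1 + 4))² = ((-4)² + (3 - 3*(1 + 4) + 5*(-3)))² = (16 + (3 - 3*5 - 15))² = (16 + (3 - 15 - 15))² = (16 - 27)² = (-11)² = 121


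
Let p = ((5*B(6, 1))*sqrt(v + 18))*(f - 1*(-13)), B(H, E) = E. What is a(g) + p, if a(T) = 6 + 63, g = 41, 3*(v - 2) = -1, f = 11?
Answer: 69 + 40*sqrt(177) ≈ 601.17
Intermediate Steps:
v = 5/3 (v = 2 + (1/3)*(-1) = 2 - 1/3 = 5/3 ≈ 1.6667)
a(T) = 69
p = 40*sqrt(177) (p = ((5*1)*sqrt(5/3 + 18))*(11 - 1*(-13)) = (5*sqrt(59/3))*(11 + 13) = (5*(sqrt(177)/3))*24 = (5*sqrt(177)/3)*24 = 40*sqrt(177) ≈ 532.17)
a(g) + p = 69 + 40*sqrt(177)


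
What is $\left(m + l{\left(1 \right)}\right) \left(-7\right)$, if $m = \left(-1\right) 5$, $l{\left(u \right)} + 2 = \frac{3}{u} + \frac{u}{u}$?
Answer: $21$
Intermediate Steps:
$l{\left(u \right)} = -1 + \frac{3}{u}$ ($l{\left(u \right)} = -2 + \left(\frac{3}{u} + \frac{u}{u}\right) = -2 + \left(\frac{3}{u} + 1\right) = -2 + \left(1 + \frac{3}{u}\right) = -1 + \frac{3}{u}$)
$m = -5$
$\left(m + l{\left(1 \right)}\right) \left(-7\right) = \left(-5 + \frac{3 - 1}{1}\right) \left(-7\right) = \left(-5 + 1 \left(3 - 1\right)\right) \left(-7\right) = \left(-5 + 1 \cdot 2\right) \left(-7\right) = \left(-5 + 2\right) \left(-7\right) = \left(-3\right) \left(-7\right) = 21$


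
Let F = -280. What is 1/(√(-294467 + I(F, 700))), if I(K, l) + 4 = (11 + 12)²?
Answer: -I*√293942/293942 ≈ -0.0018445*I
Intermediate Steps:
I(K, l) = 525 (I(K, l) = -4 + (11 + 12)² = -4 + 23² = -4 + 529 = 525)
1/(√(-294467 + I(F, 700))) = 1/(√(-294467 + 525)) = 1/(√(-293942)) = 1/(I*√293942) = -I*√293942/293942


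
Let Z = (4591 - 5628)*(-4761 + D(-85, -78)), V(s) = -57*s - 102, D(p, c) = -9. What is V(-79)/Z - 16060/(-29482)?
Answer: 4420576649/8101801010 ≈ 0.54563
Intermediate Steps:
V(s) = -102 - 57*s
Z = 4946490 (Z = (4591 - 5628)*(-4761 - 9) = -1037*(-4770) = 4946490)
V(-79)/Z - 16060/(-29482) = (-102 - 57*(-79))/4946490 - 16060/(-29482) = (-102 + 4503)*(1/4946490) - 16060*(-1/29482) = 4401*(1/4946490) + 8030/14741 = 489/549610 + 8030/14741 = 4420576649/8101801010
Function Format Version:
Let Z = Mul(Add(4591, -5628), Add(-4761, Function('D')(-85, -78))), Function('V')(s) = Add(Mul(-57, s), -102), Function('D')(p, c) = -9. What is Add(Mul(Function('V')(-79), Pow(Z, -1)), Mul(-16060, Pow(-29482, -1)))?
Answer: Rational(4420576649, 8101801010) ≈ 0.54563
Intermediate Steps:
Function('V')(s) = Add(-102, Mul(-57, s))
Z = 4946490 (Z = Mul(Add(4591, -5628), Add(-4761, -9)) = Mul(-1037, -4770) = 4946490)
Add(Mul(Function('V')(-79), Pow(Z, -1)), Mul(-16060, Pow(-29482, -1))) = Add(Mul(Add(-102, Mul(-57, -79)), Pow(4946490, -1)), Mul(-16060, Pow(-29482, -1))) = Add(Mul(Add(-102, 4503), Rational(1, 4946490)), Mul(-16060, Rational(-1, 29482))) = Add(Mul(4401, Rational(1, 4946490)), Rational(8030, 14741)) = Add(Rational(489, 549610), Rational(8030, 14741)) = Rational(4420576649, 8101801010)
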